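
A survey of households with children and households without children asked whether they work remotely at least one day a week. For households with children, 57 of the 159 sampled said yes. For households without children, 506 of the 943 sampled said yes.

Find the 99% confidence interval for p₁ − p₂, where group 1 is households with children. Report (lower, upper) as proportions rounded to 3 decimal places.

(-0.285, -0.072)

p̂₁ = 57/159 = 0.3585 and p̂₂ = 506/943 = 0.5366.
SE₁ = √(p̂₁(1−p̂₁)/n₁) = √(0.3585·0.6415/159) = 0.03803; SE₂ = √(0.5366·0.4634/943) = 0.01624.
Independent samples: SE of the difference = √(SE₁² + SE₂²) = √(0.0014462809 + 0.0002637376) = 0.04135.
z* for 99% confidence is 2.576, so the margin of error is 2.576 × 0.04135 = 0.10652.
Point estimate p̂₁ − p̂₂ = 0.3585 − 0.5366 = -0.1781.
-0.1781 ± 0.10652 → (-0.285, -0.072).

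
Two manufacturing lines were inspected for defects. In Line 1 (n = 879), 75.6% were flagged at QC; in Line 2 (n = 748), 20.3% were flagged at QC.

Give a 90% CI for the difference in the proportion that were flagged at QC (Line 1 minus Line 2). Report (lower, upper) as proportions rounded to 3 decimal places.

(0.519, 0.587)

The two standard errors are √(0.7560×0.2440/879) = 0.01449 and √(0.2030×0.7970/748) = 0.01471.
Because the samples are independent, SE_diff = √(0.01449² + 0.01471²) = 0.02065.
Using z* = 1.645 for 90%, ME = 1.645 × 0.02065 = 0.03397.
p̂₁ − p̂₂ = 0.5530; interval 0.5530 ± 0.03397 gives (0.519, 0.587).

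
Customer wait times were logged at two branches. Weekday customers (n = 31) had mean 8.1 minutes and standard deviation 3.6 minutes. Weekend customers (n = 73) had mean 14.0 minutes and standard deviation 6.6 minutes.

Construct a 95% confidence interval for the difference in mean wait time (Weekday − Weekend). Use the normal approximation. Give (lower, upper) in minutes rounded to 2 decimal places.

Standard errors of each mean: 3.6/√31 = 0.6466 and 6.6/√73 = 0.7725.
SE(x̄₁ − x̄₂) = √(0.6466² + 0.7725²) = 1.0074 for independent samples with unequal variances.
With z* = 1.960, the margin is 1.960 × 1.0074 = 1.9745.
x̄₁ − x̄₂ = 8.1 − 14.0 = -5.9000; the interval is -5.9000 ± 1.9745 = (-7.87, -3.93).

(-7.87, -3.93)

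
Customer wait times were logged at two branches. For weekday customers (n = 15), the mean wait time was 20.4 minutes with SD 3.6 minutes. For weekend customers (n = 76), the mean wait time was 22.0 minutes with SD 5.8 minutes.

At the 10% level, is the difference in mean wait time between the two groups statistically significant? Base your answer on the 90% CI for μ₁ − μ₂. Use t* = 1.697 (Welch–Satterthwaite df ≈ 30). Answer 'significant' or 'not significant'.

not significant

Per-group SEs: s₁/√n₁ = 3.6/√15 = 0.9295, s₂/√n₂ = 5.8/√76 = 0.6653.
Unpooled SE of the difference: √(0.86397025 + 0.44262409) = 1.1431.
Margin of error = t* · SE = 1.697 × 1.1431 = 1.9398.
x̄₁ − x̄₂ = 20.4 − 22.0 = -1.6000.
CI: -1.6000 ± 1.9398 = (-3.5398, 0.3398).
The interval (-3.5398, 0.3398) contains 0, so the difference is not significant.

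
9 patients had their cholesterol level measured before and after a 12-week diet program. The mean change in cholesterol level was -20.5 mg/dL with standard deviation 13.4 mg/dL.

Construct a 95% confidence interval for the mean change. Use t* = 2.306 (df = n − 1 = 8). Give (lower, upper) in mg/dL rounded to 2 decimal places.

This is a matched-pairs design, so SE = s_d/√n = 13.4/√9 = 4.4667.
Margin = 2.306 × 4.4667 = 10.3002; the interval is -20.5 ± 10.3002 = (-30.80, -10.20).

(-30.80, -10.20)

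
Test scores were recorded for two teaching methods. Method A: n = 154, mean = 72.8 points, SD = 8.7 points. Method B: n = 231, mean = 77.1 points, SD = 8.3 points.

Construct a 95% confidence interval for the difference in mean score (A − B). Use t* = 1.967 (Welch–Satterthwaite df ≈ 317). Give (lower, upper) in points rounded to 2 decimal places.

Per-group SEs: s₁/√n₁ = 8.7/√154 = 0.7011, s₂/√n₂ = 8.3/√231 = 0.5461.
Unpooled SE of the difference: √(0.49154121 + 0.29822521) = 0.8887.
Margin of error = t* · SE = 1.967 × 0.8887 = 1.7481.
x̄₁ − x̄₂ = 72.8 − 77.1 = -4.3000.
CI: -4.3000 ± 1.7481 = (-6.05, -2.55).

(-6.05, -2.55)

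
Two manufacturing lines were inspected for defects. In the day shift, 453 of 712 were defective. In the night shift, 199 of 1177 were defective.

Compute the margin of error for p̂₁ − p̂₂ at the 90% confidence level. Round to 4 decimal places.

Sample proportions: 453/712 = 0.6362, 199/1177 = 0.1691.
Each SE is √(p̂(1−p̂)/n): √(0.6362·0.3638/712) = 0.01803 and √(0.1691·0.8309/1177) = 0.01093.
SE(p̂₁ − p̂₂) = √(SE₁² + SE₂²) = √(0.0003250809 + 0.0001194649) = 0.02108, since the two samples are independent.
At 90% confidence z* = 1.645; margin = 1.645 × 0.02108 = 0.03468.

0.0347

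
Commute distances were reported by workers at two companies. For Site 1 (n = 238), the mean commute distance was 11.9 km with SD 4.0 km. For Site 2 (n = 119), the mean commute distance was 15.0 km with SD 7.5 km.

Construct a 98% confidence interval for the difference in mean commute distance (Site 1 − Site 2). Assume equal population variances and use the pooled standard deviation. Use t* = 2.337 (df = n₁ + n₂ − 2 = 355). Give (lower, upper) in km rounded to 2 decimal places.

(-4.52, -1.68)

s_p = √[((n₁−1)s₁² + (n₂−1)s₂²)/(n₁+n₂−2)] = √[(237·4.0² + 118·7.5²)/355] = 5.4202.
SE = 5.4202·√(1/238 + 1/119) = 0.6085.
With t* = 2.337, margin = 2.337 × 0.6085 = 1.4221.
x̄₁ − x̄₂ = 11.9 − 15.0 = -3.1000; interval -3.1000 ± 1.4221 = (-4.52, -1.68).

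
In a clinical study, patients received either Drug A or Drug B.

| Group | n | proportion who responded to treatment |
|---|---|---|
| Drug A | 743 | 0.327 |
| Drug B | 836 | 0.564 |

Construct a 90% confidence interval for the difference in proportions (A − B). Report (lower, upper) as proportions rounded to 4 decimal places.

The two standard errors are √(0.3270×0.6730/743) = 0.01721 and √(0.5640×0.4360/836) = 0.01715.
Because the samples are independent, SE_diff = √(0.01721² + 0.01715²) = 0.02430.
Using z* = 1.645 for 90%, ME = 1.645 × 0.02430 = 0.03997.
p̂₁ − p̂₂ = -0.2370; interval -0.2370 ± 0.03997 gives (-0.2770, -0.1970).

(-0.2770, -0.1970)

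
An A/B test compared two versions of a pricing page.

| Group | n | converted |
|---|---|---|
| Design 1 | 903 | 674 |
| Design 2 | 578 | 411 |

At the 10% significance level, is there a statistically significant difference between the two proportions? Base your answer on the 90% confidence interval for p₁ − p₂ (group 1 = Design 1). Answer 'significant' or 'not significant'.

not significant

Sample proportions: 674/903 = 0.7464, 411/578 = 0.7111.
Each SE is √(p̂(1−p̂)/n): √(0.7464·0.2536/903) = 0.01448 and √(0.7111·0.2889/578) = 0.01885.
SE(p̂₁ − p̂₂) = √(SE₁² + SE₂²) = √(0.0002096704 + 0.0003553225) = 0.02377, since the two samples are independent.
At 90% confidence z* = 1.645; margin = 1.645 × 0.02377 = 0.03910.
The difference is 0.7464 − 0.7111 = 0.0353, so the interval is 0.0353 ± 0.03910 = (-0.00380, 0.07440).
The interval (-0.00380, 0.07440) contains 0, so the difference is not significant.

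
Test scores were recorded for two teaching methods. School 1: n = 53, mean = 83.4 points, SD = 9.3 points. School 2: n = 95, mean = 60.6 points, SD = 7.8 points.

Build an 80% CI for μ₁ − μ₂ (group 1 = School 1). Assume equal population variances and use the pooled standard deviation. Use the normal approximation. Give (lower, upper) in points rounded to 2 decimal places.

(20.96, 24.64)

Pooled variance s_p² = [52·9.3² + 94·7.8²] / (53+95−2) = 69.9756, so s_p = 8.3651.
SE_diff = s_p·√(1/n₁ + 1/n₂) = 8.3651·√(1/53 + 1/95) = 1.4342.
z* = 1.282; margin = 1.282 × 1.4342 = 1.8386.
Difference = 83.4 − 60.6 = 22.8000.
22.8000 ± 1.8386 → (20.96, 24.64).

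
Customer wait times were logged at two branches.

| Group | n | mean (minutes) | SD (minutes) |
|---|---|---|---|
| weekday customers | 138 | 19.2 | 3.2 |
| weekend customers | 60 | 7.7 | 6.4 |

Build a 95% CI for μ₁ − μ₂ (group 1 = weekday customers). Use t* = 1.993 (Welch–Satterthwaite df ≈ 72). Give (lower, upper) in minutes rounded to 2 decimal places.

(9.77, 13.23)

Standard errors of each mean: 3.2/√138 = 0.2724 and 6.4/√60 = 0.8262.
SE(x̄₁ − x̄₂) = √(0.2724² + 0.8262²) = 0.8699 for independent samples with unequal variances.
With t* = 1.993, the margin is 1.993 × 0.8699 = 1.7337.
x̄₁ − x̄₂ = 19.2 − 7.7 = 11.5000; the interval is 11.5000 ± 1.7337 = (9.77, 13.23).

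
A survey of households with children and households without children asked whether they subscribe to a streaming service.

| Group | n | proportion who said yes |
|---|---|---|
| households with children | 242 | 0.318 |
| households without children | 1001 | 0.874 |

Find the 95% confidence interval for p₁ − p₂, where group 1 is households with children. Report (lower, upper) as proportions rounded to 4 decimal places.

(-0.6182, -0.4938)

SE₁ = √(p̂₁(1−p̂₁)/n₁) = √(0.3180·0.6820/242) = 0.02994; SE₂ = √(0.8740·0.1260/1001) = 0.01049.
Independent samples: SE of the difference = √(SE₁² + SE₂²) = √(0.0008964036 + 0.0001100401) = 0.03172.
z* for 95% confidence is 1.960, so the margin of error is 1.960 × 0.03172 = 0.06217.
Point estimate p̂₁ − p̂₂ = 0.3180 − 0.8740 = -0.5560.
-0.5560 ± 0.06217 → (-0.6182, -0.4938).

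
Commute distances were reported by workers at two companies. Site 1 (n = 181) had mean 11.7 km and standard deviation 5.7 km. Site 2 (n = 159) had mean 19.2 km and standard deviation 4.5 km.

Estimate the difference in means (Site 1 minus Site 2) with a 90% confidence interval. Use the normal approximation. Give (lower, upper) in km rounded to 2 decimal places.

Standard errors of each mean: 5.7/√181 = 0.4237 and 4.5/√159 = 0.3569.
SE(x̄₁ − x̄₂) = √(0.4237² + 0.3569²) = 0.5540 for independent samples with unequal variances.
With z* = 1.645, the margin is 1.645 × 0.5540 = 0.9113.
x̄₁ − x̄₂ = 11.7 − 19.2 = -7.5000; the interval is -7.5000 ± 0.9113 = (-8.41, -6.59).

(-8.41, -6.59)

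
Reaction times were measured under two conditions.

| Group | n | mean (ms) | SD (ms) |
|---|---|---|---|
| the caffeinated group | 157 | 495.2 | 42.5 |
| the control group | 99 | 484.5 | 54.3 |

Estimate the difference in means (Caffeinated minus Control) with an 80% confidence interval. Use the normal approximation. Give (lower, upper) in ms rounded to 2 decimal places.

SE₁ = s₁/√n₁ = 42.5/√157 = 3.3919; SE₂ = 54.3/√99 = 5.4574.
Independent samples, unequal variances: SE_diff = √(SE₁² + SE₂²) = √(11.50498561 + 29.78321476) = 6.4256.
z* = 1.282, so margin of error = 1.282 × 6.4256 = 8.2376.
Difference in means = 495.2 − 484.5 = 10.7000.
10.7000 ± 8.2376 → (2.46, 18.94).

(2.46, 18.94)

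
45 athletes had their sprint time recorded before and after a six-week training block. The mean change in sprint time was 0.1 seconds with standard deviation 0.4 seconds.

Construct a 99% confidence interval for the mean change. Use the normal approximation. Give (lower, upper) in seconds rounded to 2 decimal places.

(-0.05, 0.25)

This is a matched-pairs design, so SE = s_d/√n = 0.4/√45 = 0.0596.
Margin = 2.576 × 0.0596 = 0.1535; the interval is 0.1 ± 0.1535 = (-0.05, 0.25).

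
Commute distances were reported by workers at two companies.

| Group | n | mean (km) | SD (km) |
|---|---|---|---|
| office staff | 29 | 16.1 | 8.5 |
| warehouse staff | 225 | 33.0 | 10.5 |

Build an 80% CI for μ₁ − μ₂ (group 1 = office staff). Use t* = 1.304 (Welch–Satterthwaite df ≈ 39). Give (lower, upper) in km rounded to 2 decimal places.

Standard errors of each mean: 8.5/√29 = 1.5784 and 10.5/√225 = 0.7000.
SE(x̄₁ − x̄₂) = √(1.5784² + 0.7000²) = 1.7267 for independent samples with unequal variances.
With t* = 1.304, the margin is 1.304 × 1.7267 = 2.2516.
x̄₁ − x̄₂ = 16.1 − 33.0 = -16.9000; the interval is -16.9000 ± 2.2516 = (-19.15, -14.65).

(-19.15, -14.65)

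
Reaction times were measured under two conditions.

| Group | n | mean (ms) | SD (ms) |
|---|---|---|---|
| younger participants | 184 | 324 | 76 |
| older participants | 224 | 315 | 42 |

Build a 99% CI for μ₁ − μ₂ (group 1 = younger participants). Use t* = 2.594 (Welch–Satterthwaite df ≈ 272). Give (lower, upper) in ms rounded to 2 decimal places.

SE₁ = s₁/√n₁ = 76/√184 = 5.6028; SE₂ = 42/√224 = 2.8062.
Independent samples, unequal variances: SE_diff = √(SE₁² + SE₂²) = √(31.39136784 + 7.87475844) = 6.2663.
t* = 2.594, so margin of error = 2.594 × 6.2663 = 16.2548.
Difference in means = 324 − 315 = 9.0000.
9.0000 ± 16.2548 → (-7.25, 25.25).

(-7.25, 25.25)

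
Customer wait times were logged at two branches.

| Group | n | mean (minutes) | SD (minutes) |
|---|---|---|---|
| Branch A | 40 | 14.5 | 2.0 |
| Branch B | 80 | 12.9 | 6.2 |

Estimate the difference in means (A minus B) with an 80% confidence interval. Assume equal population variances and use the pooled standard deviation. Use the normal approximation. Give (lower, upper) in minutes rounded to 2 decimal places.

s_p = √[((n₁−1)s₁² + (n₂−1)s₂²)/(n₁+n₂−2)] = √[(39·2.0² + 79·6.2²)/118] = 5.2017.
SE = 5.2017·√(1/40 + 1/80) = 1.0073.
With z* = 1.282, margin = 1.282 × 1.0073 = 1.2914.
x̄₁ − x̄₂ = 14.5 − 12.9 = 1.6000; interval 1.6000 ± 1.2914 = (0.31, 2.89).

(0.31, 2.89)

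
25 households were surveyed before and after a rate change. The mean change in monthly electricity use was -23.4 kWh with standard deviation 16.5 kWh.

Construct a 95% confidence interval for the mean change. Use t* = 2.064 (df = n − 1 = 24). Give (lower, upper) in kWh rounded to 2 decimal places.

Paired design: SE = s_d/√n = 16.5/√25 = 3.3000.
t* = 2.064; margin of error = 2.064 × 3.3000 = 6.8112.
-23.4 ± 6.8112 → (-30.21, -16.59).

(-30.21, -16.59)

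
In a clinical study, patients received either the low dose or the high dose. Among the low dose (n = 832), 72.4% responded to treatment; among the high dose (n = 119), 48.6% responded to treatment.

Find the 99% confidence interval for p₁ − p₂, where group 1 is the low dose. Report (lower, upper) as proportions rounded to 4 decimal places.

Each SE is √(p̂(1−p̂)/n): √(0.7240·0.2760/832) = 0.01550 and √(0.4860·0.5140/119) = 0.04582.
SE(p̂₁ − p̂₂) = √(SE₁² + SE₂²) = √(0.00024025 + 0.0020994724) = 0.04837, since the two samples are independent.
At 99% confidence z* = 2.576; margin = 2.576 × 0.04837 = 0.12460.
The difference is 0.7240 − 0.4860 = 0.2380, so the interval is 0.2380 ± 0.12460 = (0.1134, 0.3626).

(0.1134, 0.3626)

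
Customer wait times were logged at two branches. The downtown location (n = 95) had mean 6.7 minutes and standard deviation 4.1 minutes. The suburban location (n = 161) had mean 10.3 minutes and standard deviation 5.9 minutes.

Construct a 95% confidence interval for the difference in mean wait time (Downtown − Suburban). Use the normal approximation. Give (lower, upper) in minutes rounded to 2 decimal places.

SE₁ = s₁/√n₁ = 4.1/√95 = 0.4207; SE₂ = 5.9/√161 = 0.4650.
Independent samples, unequal variances: SE_diff = √(SE₁² + SE₂²) = √(0.17698849 + 0.216225) = 0.6271.
z* = 1.960, so margin of error = 1.960 × 0.6271 = 1.2291.
Difference in means = 6.7 − 10.3 = -3.6000.
-3.6000 ± 1.2291 → (-4.83, -2.37).

(-4.83, -2.37)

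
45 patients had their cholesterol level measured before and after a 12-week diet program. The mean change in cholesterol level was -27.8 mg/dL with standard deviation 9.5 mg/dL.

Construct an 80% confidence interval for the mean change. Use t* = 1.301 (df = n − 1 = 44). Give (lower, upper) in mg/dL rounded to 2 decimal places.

(-29.64, -25.96)

Paired design: SE = s_d/√n = 9.5/√45 = 1.4162.
t* = 1.301; margin of error = 1.301 × 1.4162 = 1.8425.
-27.8 ± 1.8425 → (-29.64, -25.96).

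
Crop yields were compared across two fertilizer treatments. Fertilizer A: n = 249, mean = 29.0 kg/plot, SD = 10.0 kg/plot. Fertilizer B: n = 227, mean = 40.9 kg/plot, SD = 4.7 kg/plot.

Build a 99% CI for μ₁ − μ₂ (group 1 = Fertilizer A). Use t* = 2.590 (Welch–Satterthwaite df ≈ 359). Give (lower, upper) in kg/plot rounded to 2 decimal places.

SE₁ = s₁/√n₁ = 10.0/√249 = 0.6337; SE₂ = 4.7/√227 = 0.3119.
Independent samples, unequal variances: SE_diff = √(SE₁² + SE₂²) = √(0.40157569 + 0.09728161) = 0.7063.
t* = 2.590, so margin of error = 2.590 × 0.7063 = 1.8293.
Difference in means = 29.0 − 40.9 = -11.9000.
-11.9000 ± 1.8293 → (-13.73, -10.07).

(-13.73, -10.07)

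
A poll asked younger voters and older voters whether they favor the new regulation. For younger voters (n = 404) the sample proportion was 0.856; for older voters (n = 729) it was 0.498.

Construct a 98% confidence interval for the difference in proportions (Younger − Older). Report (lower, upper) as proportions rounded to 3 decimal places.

The two standard errors are √(0.8560×0.1440/404) = 0.01747 and √(0.4980×0.5020/729) = 0.01852.
Because the samples are independent, SE_diff = √(0.01747² + 0.01852²) = 0.02546.
Using z* = 2.326 for 98%, ME = 2.326 × 0.02546 = 0.05922.
p̂₁ − p̂₂ = 0.3580; interval 0.3580 ± 0.05922 gives (0.299, 0.417).

(0.299, 0.417)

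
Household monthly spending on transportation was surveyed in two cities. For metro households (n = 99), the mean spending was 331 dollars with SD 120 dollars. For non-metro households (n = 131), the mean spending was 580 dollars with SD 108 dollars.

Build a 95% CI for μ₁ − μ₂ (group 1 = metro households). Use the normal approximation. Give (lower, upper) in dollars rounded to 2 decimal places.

SE₁ = s₁/√n₁ = 120/√99 = 12.0605; SE₂ = 108/√131 = 9.4360.
Independent samples, unequal variances: SE_diff = √(SE₁² + SE₂²) = √(145.45566025 + 89.038096) = 15.3132.
z* = 1.960, so margin of error = 1.960 × 15.3132 = 30.0139.
Difference in means = 331 − 580 = -249.0000.
-249.0000 ± 30.0139 → (-279.01, -218.99).

(-279.01, -218.99)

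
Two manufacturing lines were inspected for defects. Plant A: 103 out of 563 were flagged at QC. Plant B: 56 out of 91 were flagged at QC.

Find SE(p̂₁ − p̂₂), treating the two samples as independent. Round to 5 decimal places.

0.05354

Sample proportions: 103/563 = 0.1829, 56/91 = 0.6154.
Each SE is √(p̂(1−p̂)/n): √(0.1829·0.8171/563) = 0.01629 and √(0.6154·0.3846/91) = 0.05100.
SE(p̂₁ − p̂₂) = √(SE₁² + SE₂²) = √(0.0002653641 + 0.002601) = 0.05354, since the two samples are independent.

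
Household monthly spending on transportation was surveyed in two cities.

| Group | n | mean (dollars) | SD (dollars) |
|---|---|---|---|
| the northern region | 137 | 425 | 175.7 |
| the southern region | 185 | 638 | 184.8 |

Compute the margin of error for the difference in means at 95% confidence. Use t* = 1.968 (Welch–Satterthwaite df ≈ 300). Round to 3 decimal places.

39.846

Standard errors of each mean: 175.7/√137 = 15.0111 and 184.8/√185 = 13.5868.
SE(x̄₁ − x̄₂) = √(15.0111² + 13.5868²) = 20.2468 for independent samples with unequal variances.
With t* = 1.968, the margin is 1.968 × 20.2468 = 39.8457.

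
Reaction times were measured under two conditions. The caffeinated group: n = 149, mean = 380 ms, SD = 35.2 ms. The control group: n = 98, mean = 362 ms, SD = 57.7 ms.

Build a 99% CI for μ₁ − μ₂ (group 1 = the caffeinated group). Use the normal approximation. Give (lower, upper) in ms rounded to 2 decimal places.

Standard errors of each mean: 35.2/√149 = 2.8837 and 57.7/√98 = 5.8286.
SE(x̄₁ − x̄₂) = √(2.8837² + 5.8286²) = 6.5029 for independent samples with unequal variances.
With z* = 2.576, the margin is 2.576 × 6.5029 = 16.7515.
x̄₁ − x̄₂ = 380 − 362 = 18.0000; the interval is 18.0000 ± 16.7515 = (1.25, 34.75).

(1.25, 34.75)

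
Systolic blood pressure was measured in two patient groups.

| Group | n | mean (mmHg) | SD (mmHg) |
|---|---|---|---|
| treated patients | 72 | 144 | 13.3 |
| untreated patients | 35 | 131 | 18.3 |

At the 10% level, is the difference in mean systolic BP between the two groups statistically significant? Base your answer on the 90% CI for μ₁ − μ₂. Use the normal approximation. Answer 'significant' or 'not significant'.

significant

SE₁ = s₁/√n₁ = 13.3/√72 = 1.5674; SE₂ = 18.3/√35 = 3.0933.
Independent samples, unequal variances: SE_diff = √(SE₁² + SE₂²) = √(2.45674276 + 9.56850489) = 3.4677.
z* = 1.645, so margin of error = 1.645 × 3.4677 = 5.7044.
Difference in means = 144 − 131 = 13.0000.
13.0000 ± 5.7044 → (7.2956, 18.7044).
The interval (7.2956, 18.7044) does not contain 0, so the difference is significant.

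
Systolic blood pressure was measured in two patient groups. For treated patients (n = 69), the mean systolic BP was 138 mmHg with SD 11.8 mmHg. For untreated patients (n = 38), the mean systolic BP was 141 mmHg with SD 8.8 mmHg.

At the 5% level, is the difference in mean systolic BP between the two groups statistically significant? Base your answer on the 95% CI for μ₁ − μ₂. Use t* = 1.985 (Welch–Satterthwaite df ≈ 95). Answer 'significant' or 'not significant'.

Standard errors of each mean: 11.8/√69 = 1.4206 and 8.8/√38 = 1.4275.
SE(x̄₁ − x̄₂) = √(1.4206² + 1.4275²) = 2.0139 for independent samples with unequal variances.
With t* = 1.985, the margin is 1.985 × 2.0139 = 3.9976.
x̄₁ − x̄₂ = 138 − 141 = -3.0000; the interval is -3.0000 ± 3.9976 = (-6.9976, 0.9976).
The interval (-6.9976, 0.9976) contains 0, so the difference is not significant.

not significant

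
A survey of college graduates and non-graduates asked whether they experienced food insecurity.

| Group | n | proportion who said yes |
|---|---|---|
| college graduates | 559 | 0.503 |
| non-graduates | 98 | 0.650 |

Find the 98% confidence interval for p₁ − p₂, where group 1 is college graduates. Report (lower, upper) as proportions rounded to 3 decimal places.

The two standard errors are √(0.5030×0.4970/559) = 0.02115 and √(0.6500×0.3500/98) = 0.04818.
Because the samples are independent, SE_diff = √(0.02115² + 0.04818²) = 0.05262.
Using z* = 2.326 for 98%, ME = 2.326 × 0.05262 = 0.12239.
p̂₁ − p̂₂ = -0.1470; interval -0.1470 ± 0.12239 gives (-0.269, -0.025).

(-0.269, -0.025)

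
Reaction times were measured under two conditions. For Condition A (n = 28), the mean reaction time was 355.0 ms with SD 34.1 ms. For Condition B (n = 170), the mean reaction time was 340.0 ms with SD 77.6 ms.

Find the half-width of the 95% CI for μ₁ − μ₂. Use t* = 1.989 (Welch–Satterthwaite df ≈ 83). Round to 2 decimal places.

Per-group SEs: s₁/√n₁ = 34.1/√28 = 6.4443, s₂/√n₂ = 77.6/√170 = 5.9516.
Unpooled SE of the difference: √(41.52900249 + 35.42154256) = 8.7721.
Margin of error = t* · SE = 1.989 × 8.7721 = 17.4477.

17.45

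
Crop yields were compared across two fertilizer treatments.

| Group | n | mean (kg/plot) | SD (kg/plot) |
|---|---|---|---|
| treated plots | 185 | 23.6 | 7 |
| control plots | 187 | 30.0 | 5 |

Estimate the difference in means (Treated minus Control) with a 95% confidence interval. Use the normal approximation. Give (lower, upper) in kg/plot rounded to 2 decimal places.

Per-group SEs: s₁/√n₁ = 7/√185 = 0.5147, s₂/√n₂ = 5/√187 = 0.3656.
Unpooled SE of the difference: √(0.26491609 + 0.13366336) = 0.6313.
Margin of error = z* · SE = 1.960 × 0.6313 = 1.2373.
x̄₁ − x̄₂ = 23.6 − 30.0 = -6.4000.
CI: -6.4000 ± 1.2373 = (-7.64, -5.16).

(-7.64, -5.16)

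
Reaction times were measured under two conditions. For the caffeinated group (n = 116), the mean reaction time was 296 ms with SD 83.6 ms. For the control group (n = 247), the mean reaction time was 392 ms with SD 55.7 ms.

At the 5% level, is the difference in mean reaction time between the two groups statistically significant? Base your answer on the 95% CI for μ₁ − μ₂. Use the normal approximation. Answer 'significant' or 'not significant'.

significant

SE₁ = s₁/√n₁ = 83.6/√116 = 7.7621; SE₂ = 55.7/√247 = 3.5441.
Independent samples, unequal variances: SE_diff = √(SE₁² + SE₂²) = √(60.25019641 + 12.56064481) = 8.5329.
z* = 1.960, so margin of error = 1.960 × 8.5329 = 16.7245.
Difference in means = 296 − 392 = -96.0000.
-96.0000 ± 16.7245 → (-112.7245, -79.2755).
The interval (-112.7245, -79.2755) does not contain 0, so the difference is significant.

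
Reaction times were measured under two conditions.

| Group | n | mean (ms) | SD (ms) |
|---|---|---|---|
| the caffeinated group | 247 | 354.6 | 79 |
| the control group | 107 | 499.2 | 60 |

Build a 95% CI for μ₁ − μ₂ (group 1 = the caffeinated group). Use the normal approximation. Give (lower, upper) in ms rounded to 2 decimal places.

(-159.64, -129.56)

SE₁ = s₁/√n₁ = 79/√247 = 5.0266; SE₂ = 60/√107 = 5.8004.
Independent samples, unequal variances: SE_diff = √(SE₁² + SE₂²) = √(25.26670756 + 33.64464016) = 7.6754.
z* = 1.960, so margin of error = 1.960 × 7.6754 = 15.0438.
Difference in means = 354.6 − 499.2 = -144.6000.
-144.6000 ± 15.0438 → (-159.64, -129.56).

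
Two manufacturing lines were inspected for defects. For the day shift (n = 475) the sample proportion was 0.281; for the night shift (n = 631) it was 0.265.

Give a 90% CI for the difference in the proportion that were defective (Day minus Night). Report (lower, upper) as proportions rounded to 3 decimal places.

(-0.029, 0.061)

SE₁ = √(p̂₁(1−p̂₁)/n₁) = √(0.2810·0.7190/475) = 0.02062; SE₂ = √(0.2650·0.7350/631) = 0.01757.
Independent samples: SE of the difference = √(SE₁² + SE₂²) = √(0.0004251844 + 0.0003087049) = 0.02709.
z* for 90% confidence is 1.645, so the margin of error is 1.645 × 0.02709 = 0.04456.
Point estimate p̂₁ − p̂₂ = 0.2810 − 0.2650 = 0.0160.
0.0160 ± 0.04456 → (-0.029, 0.061).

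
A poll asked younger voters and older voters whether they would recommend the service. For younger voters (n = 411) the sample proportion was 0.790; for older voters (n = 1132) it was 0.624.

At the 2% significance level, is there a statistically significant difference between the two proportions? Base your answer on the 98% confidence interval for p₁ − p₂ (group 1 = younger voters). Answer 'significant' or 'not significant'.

significant

The two standard errors are √(0.7900×0.2100/411) = 0.02009 and √(0.6240×0.3760/1132) = 0.01440.
Because the samples are independent, SE_diff = √(0.02009² + 0.01440²) = 0.02472.
Using z* = 2.326 for 98%, ME = 2.326 × 0.02472 = 0.05750.
p̂₁ − p̂₂ = 0.1660; interval 0.1660 ± 0.05750 gives (0.10850, 0.22350).
The interval (0.10850, 0.22350) does not contain 0, so the difference is significant.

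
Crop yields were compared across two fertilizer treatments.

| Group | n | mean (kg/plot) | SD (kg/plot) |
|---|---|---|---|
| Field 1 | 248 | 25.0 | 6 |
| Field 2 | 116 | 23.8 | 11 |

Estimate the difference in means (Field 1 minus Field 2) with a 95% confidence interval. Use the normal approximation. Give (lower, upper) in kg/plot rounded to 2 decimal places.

(-0.94, 3.34)

Standard errors of each mean: 6/√248 = 0.3810 and 11/√116 = 1.0213.
SE(x̄₁ − x̄₂) = √(0.3810² + 1.0213²) = 1.0901 for independent samples with unequal variances.
With z* = 1.960, the margin is 1.960 × 1.0901 = 2.1366.
x̄₁ − x̄₂ = 25.0 − 23.8 = 1.2000; the interval is 1.2000 ± 2.1366 = (-0.94, 3.34).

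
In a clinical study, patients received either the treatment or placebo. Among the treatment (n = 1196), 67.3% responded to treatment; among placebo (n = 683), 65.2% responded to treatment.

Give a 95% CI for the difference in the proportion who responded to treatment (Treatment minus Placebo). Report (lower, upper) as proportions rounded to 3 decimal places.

The two standard errors are √(0.6730×0.3270/1196) = 0.01356 and √(0.6520×0.3480/683) = 0.01823.
Because the samples are independent, SE_diff = √(0.01356² + 0.01823²) = 0.02272.
Using z* = 1.960 for 95%, ME = 1.960 × 0.02272 = 0.04453.
p̂₁ − p̂₂ = 0.0210; interval 0.0210 ± 0.04453 gives (-0.024, 0.066).

(-0.024, 0.066)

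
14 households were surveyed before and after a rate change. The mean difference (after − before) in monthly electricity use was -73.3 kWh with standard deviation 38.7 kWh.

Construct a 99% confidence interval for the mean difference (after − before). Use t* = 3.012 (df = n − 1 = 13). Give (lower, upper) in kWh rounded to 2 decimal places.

This is a matched-pairs design, so SE = s_d/√n = 38.7/√14 = 10.3430.
Margin = 3.012 × 10.3430 = 31.1531; the interval is -73.3 ± 31.1531 = (-104.45, -42.15).

(-104.45, -42.15)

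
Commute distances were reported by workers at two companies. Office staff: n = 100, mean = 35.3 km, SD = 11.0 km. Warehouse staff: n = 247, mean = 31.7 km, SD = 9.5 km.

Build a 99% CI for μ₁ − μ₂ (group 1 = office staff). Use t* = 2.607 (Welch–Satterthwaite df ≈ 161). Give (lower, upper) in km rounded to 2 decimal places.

(0.33, 6.87)

Standard errors of each mean: 11.0/√100 = 1.1000 and 9.5/√247 = 0.6045.
SE(x̄₁ − x̄₂) = √(1.1000² + 0.6045²) = 1.2552 for independent samples with unequal variances.
With t* = 2.607, the margin is 2.607 × 1.2552 = 3.2723.
x̄₁ − x̄₂ = 35.3 − 31.7 = 3.6000; the interval is 3.6000 ± 3.2723 = (0.33, 6.87).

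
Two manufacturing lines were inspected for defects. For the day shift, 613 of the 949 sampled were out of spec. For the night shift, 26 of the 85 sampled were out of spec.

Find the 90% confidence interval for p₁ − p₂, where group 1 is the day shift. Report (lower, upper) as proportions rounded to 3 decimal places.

p̂₁ = 613/949 = 0.6459 and p̂₂ = 26/85 = 0.3059.
SE₁ = √(p̂₁(1−p̂₁)/n₁) = √(0.6459·0.3541/949) = 0.01552; SE₂ = √(0.3059·0.6941/85) = 0.04998.
Independent samples: SE of the difference = √(SE₁² + SE₂²) = √(0.0002408704 + 0.0024980004) = 0.05233.
z* for 90% confidence is 1.645, so the margin of error is 1.645 × 0.05233 = 0.08608.
Point estimate p̂₁ − p̂₂ = 0.6459 − 0.3059 = 0.3400.
0.3400 ± 0.08608 → (0.254, 0.426).

(0.254, 0.426)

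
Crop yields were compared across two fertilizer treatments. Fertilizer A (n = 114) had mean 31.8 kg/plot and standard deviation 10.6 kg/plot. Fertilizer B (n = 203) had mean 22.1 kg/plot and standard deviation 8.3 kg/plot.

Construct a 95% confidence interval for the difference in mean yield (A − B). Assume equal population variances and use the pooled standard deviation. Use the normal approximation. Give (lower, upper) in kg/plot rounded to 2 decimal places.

(7.59, 11.81)

Pooled variance s_p² = [113·10.6² + 202·8.3²] / (114+203−2) = 84.4840, so s_p = 9.1915.
SE_diff = s_p·√(1/n₁ + 1/n₂) = 9.1915·√(1/114 + 1/203) = 1.0758.
z* = 1.960; margin = 1.960 × 1.0758 = 2.1086.
Difference = 31.8 − 22.1 = 9.7000.
9.7000 ± 2.1086 → (7.59, 11.81).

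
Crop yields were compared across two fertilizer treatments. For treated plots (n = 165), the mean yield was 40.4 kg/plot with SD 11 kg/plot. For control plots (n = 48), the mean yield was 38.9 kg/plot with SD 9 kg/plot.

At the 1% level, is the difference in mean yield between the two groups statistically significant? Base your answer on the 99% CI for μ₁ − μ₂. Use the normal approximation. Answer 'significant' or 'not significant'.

SE₁ = s₁/√n₁ = 11/√165 = 0.8563; SE₂ = 9/√48 = 1.2990.
Independent samples, unequal variances: SE_diff = √(SE₁² + SE₂²) = √(0.73324969 + 1.687401) = 1.5558.
z* = 2.576, so margin of error = 2.576 × 1.5558 = 4.0077.
Difference in means = 40.4 − 38.9 = 1.5000.
1.5000 ± 4.0077 → (-2.5077, 5.5077).
The interval (-2.5077, 5.5077) contains 0, so the difference is not significant.

not significant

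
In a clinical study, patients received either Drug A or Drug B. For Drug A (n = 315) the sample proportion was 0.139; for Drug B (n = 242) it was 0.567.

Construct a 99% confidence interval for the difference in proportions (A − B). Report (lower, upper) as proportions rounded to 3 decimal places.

SE₁ = √(p̂₁(1−p̂₁)/n₁) = √(0.1390·0.8610/315) = 0.01949; SE₂ = √(0.5670·0.4330/242) = 0.03185.
Independent samples: SE of the difference = √(SE₁² + SE₂²) = √(0.0003798601 + 0.0010144225) = 0.03734.
z* for 99% confidence is 2.576, so the margin of error is 2.576 × 0.03734 = 0.09619.
Point estimate p̂₁ − p̂₂ = 0.1390 − 0.5670 = -0.4280.
-0.4280 ± 0.09619 → (-0.524, -0.332).

(-0.524, -0.332)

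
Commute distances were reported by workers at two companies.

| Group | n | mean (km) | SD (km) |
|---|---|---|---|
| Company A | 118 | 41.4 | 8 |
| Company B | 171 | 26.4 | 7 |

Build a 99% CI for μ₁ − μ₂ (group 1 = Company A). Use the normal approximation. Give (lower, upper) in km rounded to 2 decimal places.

(12.65, 17.35)

Standard errors of each mean: 8/√118 = 0.7365 and 7/√171 = 0.5353.
SE(x̄₁ − x̄₂) = √(0.7365² + 0.5353²) = 0.9105 for independent samples with unequal variances.
With z* = 2.576, the margin is 2.576 × 0.9105 = 2.3454.
x̄₁ − x̄₂ = 41.4 − 26.4 = 15.0000; the interval is 15.0000 ± 2.3454 = (12.65, 17.35).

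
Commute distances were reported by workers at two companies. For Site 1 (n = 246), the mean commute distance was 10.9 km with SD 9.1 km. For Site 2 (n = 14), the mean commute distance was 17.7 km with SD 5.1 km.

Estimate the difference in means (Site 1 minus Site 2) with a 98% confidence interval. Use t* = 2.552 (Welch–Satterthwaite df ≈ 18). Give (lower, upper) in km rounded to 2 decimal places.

(-10.58, -3.02)

Per-group SEs: s₁/√n₁ = 9.1/√246 = 0.5802, s₂/√n₂ = 5.1/√14 = 1.3630.
Unpooled SE of the difference: √(0.33663204 + 1.857769) = 1.4814.
Margin of error = t* · SE = 2.552 × 1.4814 = 3.7805.
x̄₁ − x̄₂ = 10.9 − 17.7 = -6.8000.
CI: -6.8000 ± 3.7805 = (-10.58, -3.02).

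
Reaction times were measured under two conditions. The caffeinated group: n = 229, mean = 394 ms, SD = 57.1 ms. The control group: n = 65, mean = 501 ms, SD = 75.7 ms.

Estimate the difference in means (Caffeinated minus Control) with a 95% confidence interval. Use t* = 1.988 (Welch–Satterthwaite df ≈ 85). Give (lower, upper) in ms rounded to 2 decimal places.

(-127.12, -86.88)

SE₁ = s₁/√n₁ = 57.1/√229 = 3.7733; SE₂ = 75.7/√65 = 9.3894.
Independent samples, unequal variances: SE_diff = √(SE₁² + SE₂²) = √(14.23779289 + 88.16083236) = 10.1192.
t* = 1.988, so margin of error = 1.988 × 10.1192 = 20.1170.
Difference in means = 394 − 501 = -107.0000.
-107.0000 ± 20.1170 → (-127.12, -86.88).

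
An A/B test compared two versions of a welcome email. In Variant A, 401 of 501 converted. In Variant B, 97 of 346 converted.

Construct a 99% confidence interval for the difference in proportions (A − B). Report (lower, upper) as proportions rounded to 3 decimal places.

Sample proportions: 401/501 = 0.8004, 97/346 = 0.2803.
Each SE is √(p̂(1−p̂)/n): √(0.8004·0.1996/501) = 0.01786 and √(0.2803·0.7197/346) = 0.02415.
SE(p̂₁ − p̂₂) = √(SE₁² + SE₂²) = √(0.0003189796 + 0.0005832225) = 0.03004, since the two samples are independent.
At 99% confidence z* = 2.576; margin = 2.576 × 0.03004 = 0.07738.
The difference is 0.8004 − 0.2803 = 0.5201, so the interval is 0.5201 ± 0.07738 = (0.443, 0.597).

(0.443, 0.597)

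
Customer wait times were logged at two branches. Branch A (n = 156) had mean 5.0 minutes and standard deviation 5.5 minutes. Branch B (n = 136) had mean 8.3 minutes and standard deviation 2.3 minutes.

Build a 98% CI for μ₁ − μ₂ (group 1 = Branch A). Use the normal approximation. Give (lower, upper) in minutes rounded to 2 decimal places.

Per-group SEs: s₁/√n₁ = 5.5/√156 = 0.4404, s₂/√n₂ = 2.3/√136 = 0.1972.
Unpooled SE of the difference: √(0.19395216 + 0.03888784) = 0.4825.
Margin of error = z* · SE = 2.326 × 0.4825 = 1.1223.
x̄₁ − x̄₂ = 5.0 − 8.3 = -3.3000.
CI: -3.3000 ± 1.1223 = (-4.42, -2.18).

(-4.42, -2.18)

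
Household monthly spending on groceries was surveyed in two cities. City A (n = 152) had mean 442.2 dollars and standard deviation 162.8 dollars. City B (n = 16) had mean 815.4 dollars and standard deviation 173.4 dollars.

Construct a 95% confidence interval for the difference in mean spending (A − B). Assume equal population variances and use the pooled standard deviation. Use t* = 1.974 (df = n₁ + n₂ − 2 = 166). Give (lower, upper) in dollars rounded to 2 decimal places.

Pooled variance s_p² = [151·162.8² + 15·173.4²] / (152+16−2) = 26825.8629, so s_p = 163.7860.
SE_diff = s_p·√(1/n₁ + 1/n₂) = 163.7860·√(1/152 + 1/16) = 43.0477.
t* = 1.974; margin = 1.974 × 43.0477 = 84.9762.
Difference = 442.2 − 815.4 = -373.2000.
-373.2000 ± 84.9762 → (-458.18, -288.22).

(-458.18, -288.22)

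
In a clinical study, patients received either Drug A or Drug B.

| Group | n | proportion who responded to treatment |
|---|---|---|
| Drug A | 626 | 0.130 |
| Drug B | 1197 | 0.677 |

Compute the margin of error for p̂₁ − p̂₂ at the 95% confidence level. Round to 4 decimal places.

SE₁ = √(p̂₁(1−p̂₁)/n₁) = √(0.1300·0.8700/626) = 0.01344; SE₂ = √(0.6770·0.3230/1197) = 0.01352.
Independent samples: SE of the difference = √(SE₁² + SE₂²) = √(0.0001806336 + 0.0001827904) = 0.01906.
z* for 95% confidence is 1.960, so the margin of error is 1.960 × 0.01906 = 0.03736.

0.0374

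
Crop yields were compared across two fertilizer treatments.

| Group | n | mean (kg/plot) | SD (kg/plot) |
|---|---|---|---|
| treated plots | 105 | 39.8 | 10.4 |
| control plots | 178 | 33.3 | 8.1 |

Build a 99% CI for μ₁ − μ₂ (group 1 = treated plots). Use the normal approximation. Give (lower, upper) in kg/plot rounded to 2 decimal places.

Standard errors of each mean: 10.4/√105 = 1.0149 and 8.1/√178 = 0.6071.
SE(x̄₁ − x̄₂) = √(1.0149² + 0.6071²) = 1.1826 for independent samples with unequal variances.
With z* = 2.576, the margin is 2.576 × 1.1826 = 3.0464.
x̄₁ − x̄₂ = 39.8 − 33.3 = 6.5000; the interval is 6.5000 ± 3.0464 = (3.45, 9.55).

(3.45, 9.55)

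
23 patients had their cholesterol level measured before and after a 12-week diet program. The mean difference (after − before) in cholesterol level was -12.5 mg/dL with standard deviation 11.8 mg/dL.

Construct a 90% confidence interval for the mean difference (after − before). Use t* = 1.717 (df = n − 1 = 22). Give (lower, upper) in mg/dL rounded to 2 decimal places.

(-16.72, -8.28)

Paired design: SE = s_d/√n = 11.8/√23 = 2.4605.
t* = 1.717; margin of error = 1.717 × 2.4605 = 4.2247.
-12.5 ± 4.2247 → (-16.72, -8.28).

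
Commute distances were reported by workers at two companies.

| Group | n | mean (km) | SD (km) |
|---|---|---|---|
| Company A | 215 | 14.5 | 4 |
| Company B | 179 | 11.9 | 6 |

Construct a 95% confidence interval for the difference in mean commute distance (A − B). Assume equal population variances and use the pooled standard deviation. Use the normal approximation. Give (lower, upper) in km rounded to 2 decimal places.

(1.61, 3.59)

s_p = √[((n₁−1)s₁² + (n₂−1)s₂²)/(n₁+n₂−2)] = √[(214·4² + 178·6²)/392] = 5.0082.
SE = 5.0082·√(1/215 + 1/179) = 0.5067.
With z* = 1.960, margin = 1.960 × 0.5067 = 0.9931.
x̄₁ − x̄₂ = 14.5 − 11.9 = 2.6000; interval 2.6000 ± 0.9931 = (1.61, 3.59).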